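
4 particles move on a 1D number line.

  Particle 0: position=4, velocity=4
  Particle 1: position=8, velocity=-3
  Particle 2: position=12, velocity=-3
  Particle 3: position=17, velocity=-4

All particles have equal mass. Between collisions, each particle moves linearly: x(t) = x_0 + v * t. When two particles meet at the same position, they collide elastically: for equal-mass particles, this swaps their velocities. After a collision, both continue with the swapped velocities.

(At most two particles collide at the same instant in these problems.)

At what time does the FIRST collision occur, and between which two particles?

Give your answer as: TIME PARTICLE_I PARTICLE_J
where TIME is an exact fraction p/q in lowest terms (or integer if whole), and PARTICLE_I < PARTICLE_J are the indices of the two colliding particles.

Answer: 4/7 0 1

Derivation:
Pair (0,1): pos 4,8 vel 4,-3 -> gap=4, closing at 7/unit, collide at t=4/7
Pair (1,2): pos 8,12 vel -3,-3 -> not approaching (rel speed 0 <= 0)
Pair (2,3): pos 12,17 vel -3,-4 -> gap=5, closing at 1/unit, collide at t=5
Earliest collision: t=4/7 between 0 and 1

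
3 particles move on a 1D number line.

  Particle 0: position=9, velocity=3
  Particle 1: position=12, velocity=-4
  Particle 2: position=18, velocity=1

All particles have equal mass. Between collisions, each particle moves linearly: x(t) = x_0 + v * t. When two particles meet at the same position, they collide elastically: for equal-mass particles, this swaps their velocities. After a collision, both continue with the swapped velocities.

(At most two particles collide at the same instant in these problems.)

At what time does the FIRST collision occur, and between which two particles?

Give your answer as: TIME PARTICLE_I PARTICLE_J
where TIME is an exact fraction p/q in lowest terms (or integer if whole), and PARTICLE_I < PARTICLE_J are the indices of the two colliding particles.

Answer: 3/7 0 1

Derivation:
Pair (0,1): pos 9,12 vel 3,-4 -> gap=3, closing at 7/unit, collide at t=3/7
Pair (1,2): pos 12,18 vel -4,1 -> not approaching (rel speed -5 <= 0)
Earliest collision: t=3/7 between 0 and 1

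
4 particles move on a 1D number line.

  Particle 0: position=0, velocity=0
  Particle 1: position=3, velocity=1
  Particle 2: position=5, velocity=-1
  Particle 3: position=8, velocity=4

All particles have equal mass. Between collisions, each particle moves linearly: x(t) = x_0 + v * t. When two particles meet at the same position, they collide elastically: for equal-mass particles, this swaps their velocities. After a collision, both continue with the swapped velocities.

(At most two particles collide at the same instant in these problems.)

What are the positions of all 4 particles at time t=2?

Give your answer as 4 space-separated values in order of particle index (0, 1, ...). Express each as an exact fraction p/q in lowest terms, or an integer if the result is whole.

Answer: 0 3 5 16

Derivation:
Collision at t=1: particles 1 and 2 swap velocities; positions: p0=0 p1=4 p2=4 p3=12; velocities now: v0=0 v1=-1 v2=1 v3=4
Advance to t=2 (no further collisions before then); velocities: v0=0 v1=-1 v2=1 v3=4; positions = 0 3 5 16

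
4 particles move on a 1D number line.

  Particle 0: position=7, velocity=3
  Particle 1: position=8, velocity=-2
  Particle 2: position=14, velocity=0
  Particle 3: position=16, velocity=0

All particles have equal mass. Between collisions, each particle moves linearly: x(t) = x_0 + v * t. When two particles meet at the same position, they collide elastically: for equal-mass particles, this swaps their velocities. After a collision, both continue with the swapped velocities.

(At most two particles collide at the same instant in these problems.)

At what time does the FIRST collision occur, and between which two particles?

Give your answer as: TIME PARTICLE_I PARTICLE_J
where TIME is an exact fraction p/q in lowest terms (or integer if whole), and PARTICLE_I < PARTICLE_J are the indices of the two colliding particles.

Answer: 1/5 0 1

Derivation:
Pair (0,1): pos 7,8 vel 3,-2 -> gap=1, closing at 5/unit, collide at t=1/5
Pair (1,2): pos 8,14 vel -2,0 -> not approaching (rel speed -2 <= 0)
Pair (2,3): pos 14,16 vel 0,0 -> not approaching (rel speed 0 <= 0)
Earliest collision: t=1/5 between 0 and 1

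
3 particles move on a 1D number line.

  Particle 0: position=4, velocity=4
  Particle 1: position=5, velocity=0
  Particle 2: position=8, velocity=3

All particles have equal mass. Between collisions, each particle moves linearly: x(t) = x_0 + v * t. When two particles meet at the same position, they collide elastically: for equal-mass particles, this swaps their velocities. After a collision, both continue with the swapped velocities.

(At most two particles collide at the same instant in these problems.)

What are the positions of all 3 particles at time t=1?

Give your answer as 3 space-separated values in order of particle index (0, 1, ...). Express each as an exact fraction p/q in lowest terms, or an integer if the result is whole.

Collision at t=1/4: particles 0 and 1 swap velocities; positions: p0=5 p1=5 p2=35/4; velocities now: v0=0 v1=4 v2=3
Advance to t=1 (no further collisions before then); velocities: v0=0 v1=4 v2=3; positions = 5 8 11

Answer: 5 8 11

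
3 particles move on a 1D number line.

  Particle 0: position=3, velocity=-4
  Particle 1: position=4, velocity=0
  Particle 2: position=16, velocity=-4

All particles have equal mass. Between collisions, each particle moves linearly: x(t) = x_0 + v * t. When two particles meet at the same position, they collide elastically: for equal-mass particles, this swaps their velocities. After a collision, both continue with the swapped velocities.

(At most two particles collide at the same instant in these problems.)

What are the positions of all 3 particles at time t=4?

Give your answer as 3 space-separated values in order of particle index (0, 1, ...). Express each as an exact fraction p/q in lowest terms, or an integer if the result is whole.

Answer: -13 0 4

Derivation:
Collision at t=3: particles 1 and 2 swap velocities; positions: p0=-9 p1=4 p2=4; velocities now: v0=-4 v1=-4 v2=0
Advance to t=4 (no further collisions before then); velocities: v0=-4 v1=-4 v2=0; positions = -13 0 4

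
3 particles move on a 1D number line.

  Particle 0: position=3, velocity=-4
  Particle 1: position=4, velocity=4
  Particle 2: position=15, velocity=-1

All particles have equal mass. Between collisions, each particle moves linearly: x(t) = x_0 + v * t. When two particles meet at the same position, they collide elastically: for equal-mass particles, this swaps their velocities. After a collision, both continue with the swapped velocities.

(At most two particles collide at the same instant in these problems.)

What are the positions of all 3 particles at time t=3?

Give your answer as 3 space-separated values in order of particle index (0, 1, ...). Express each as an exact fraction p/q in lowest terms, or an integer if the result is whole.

Answer: -9 12 16

Derivation:
Collision at t=11/5: particles 1 and 2 swap velocities; positions: p0=-29/5 p1=64/5 p2=64/5; velocities now: v0=-4 v1=-1 v2=4
Advance to t=3 (no further collisions before then); velocities: v0=-4 v1=-1 v2=4; positions = -9 12 16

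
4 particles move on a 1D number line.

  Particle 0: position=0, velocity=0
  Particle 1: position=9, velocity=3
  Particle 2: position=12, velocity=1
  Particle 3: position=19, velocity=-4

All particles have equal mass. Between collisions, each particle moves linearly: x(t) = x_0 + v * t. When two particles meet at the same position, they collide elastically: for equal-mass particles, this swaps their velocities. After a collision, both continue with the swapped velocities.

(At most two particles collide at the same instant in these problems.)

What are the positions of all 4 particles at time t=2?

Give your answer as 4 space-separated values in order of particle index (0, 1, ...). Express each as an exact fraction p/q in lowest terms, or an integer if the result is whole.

Collision at t=7/5: particles 2 and 3 swap velocities; positions: p0=0 p1=66/5 p2=67/5 p3=67/5; velocities now: v0=0 v1=3 v2=-4 v3=1
Collision at t=10/7: particles 1 and 2 swap velocities; positions: p0=0 p1=93/7 p2=93/7 p3=94/7; velocities now: v0=0 v1=-4 v2=3 v3=1
Collision at t=3/2: particles 2 and 3 swap velocities; positions: p0=0 p1=13 p2=27/2 p3=27/2; velocities now: v0=0 v1=-4 v2=1 v3=3
Advance to t=2 (no further collisions before then); velocities: v0=0 v1=-4 v2=1 v3=3; positions = 0 11 14 15

Answer: 0 11 14 15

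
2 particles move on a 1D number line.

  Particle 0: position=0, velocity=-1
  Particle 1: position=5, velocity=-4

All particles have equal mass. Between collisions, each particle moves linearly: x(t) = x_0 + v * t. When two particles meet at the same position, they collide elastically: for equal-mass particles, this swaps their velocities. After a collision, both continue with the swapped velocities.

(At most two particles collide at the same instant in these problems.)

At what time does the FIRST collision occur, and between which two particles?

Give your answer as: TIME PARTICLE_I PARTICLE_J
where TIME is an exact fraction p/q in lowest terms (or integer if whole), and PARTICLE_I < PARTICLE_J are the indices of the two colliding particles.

Answer: 5/3 0 1

Derivation:
Pair (0,1): pos 0,5 vel -1,-4 -> gap=5, closing at 3/unit, collide at t=5/3
Earliest collision: t=5/3 between 0 and 1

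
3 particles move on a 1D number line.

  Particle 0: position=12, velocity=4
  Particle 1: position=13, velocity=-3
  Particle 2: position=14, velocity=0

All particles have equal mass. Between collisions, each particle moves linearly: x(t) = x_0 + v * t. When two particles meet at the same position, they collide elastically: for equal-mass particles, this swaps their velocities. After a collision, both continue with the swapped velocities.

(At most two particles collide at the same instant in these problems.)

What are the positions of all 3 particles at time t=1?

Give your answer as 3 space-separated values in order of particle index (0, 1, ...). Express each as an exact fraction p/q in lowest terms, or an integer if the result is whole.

Collision at t=1/7: particles 0 and 1 swap velocities; positions: p0=88/7 p1=88/7 p2=14; velocities now: v0=-3 v1=4 v2=0
Collision at t=1/2: particles 1 and 2 swap velocities; positions: p0=23/2 p1=14 p2=14; velocities now: v0=-3 v1=0 v2=4
Advance to t=1 (no further collisions before then); velocities: v0=-3 v1=0 v2=4; positions = 10 14 16

Answer: 10 14 16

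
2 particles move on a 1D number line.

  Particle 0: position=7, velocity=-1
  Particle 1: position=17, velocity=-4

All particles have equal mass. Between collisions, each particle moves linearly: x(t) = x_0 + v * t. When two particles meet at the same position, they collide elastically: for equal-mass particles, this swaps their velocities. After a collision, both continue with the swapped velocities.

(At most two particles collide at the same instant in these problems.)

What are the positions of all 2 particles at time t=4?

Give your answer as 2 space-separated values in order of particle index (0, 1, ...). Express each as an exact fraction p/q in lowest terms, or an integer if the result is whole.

Collision at t=10/3: particles 0 and 1 swap velocities; positions: p0=11/3 p1=11/3; velocities now: v0=-4 v1=-1
Advance to t=4 (no further collisions before then); velocities: v0=-4 v1=-1; positions = 1 3

Answer: 1 3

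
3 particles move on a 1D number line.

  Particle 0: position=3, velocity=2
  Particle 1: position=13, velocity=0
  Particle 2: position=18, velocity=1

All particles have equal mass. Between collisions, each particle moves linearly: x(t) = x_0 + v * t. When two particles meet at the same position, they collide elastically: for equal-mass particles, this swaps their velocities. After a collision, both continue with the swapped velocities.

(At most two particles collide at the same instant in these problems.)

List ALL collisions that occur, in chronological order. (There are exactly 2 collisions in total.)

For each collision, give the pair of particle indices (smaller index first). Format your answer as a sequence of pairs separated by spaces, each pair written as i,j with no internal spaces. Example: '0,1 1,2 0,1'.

Answer: 0,1 1,2

Derivation:
Collision at t=5: particles 0 and 1 swap velocities; positions: p0=13 p1=13 p2=23; velocities now: v0=0 v1=2 v2=1
Collision at t=15: particles 1 and 2 swap velocities; positions: p0=13 p1=33 p2=33; velocities now: v0=0 v1=1 v2=2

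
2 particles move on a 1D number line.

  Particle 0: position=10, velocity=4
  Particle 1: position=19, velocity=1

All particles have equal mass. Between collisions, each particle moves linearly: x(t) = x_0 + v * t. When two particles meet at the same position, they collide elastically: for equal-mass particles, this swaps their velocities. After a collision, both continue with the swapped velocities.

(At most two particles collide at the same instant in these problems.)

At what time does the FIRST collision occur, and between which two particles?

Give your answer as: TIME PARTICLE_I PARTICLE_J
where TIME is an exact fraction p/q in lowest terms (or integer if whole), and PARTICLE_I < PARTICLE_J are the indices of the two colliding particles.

Pair (0,1): pos 10,19 vel 4,1 -> gap=9, closing at 3/unit, collide at t=3
Earliest collision: t=3 between 0 and 1

Answer: 3 0 1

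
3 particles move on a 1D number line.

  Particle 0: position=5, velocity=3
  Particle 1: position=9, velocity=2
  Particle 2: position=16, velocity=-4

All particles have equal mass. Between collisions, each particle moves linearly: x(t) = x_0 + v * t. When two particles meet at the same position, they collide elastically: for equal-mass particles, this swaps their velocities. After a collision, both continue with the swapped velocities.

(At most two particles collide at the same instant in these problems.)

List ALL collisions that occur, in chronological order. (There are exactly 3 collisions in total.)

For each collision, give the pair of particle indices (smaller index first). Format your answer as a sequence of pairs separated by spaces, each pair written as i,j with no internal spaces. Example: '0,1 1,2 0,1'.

Collision at t=7/6: particles 1 and 2 swap velocities; positions: p0=17/2 p1=34/3 p2=34/3; velocities now: v0=3 v1=-4 v2=2
Collision at t=11/7: particles 0 and 1 swap velocities; positions: p0=68/7 p1=68/7 p2=85/7; velocities now: v0=-4 v1=3 v2=2
Collision at t=4: particles 1 and 2 swap velocities; positions: p0=0 p1=17 p2=17; velocities now: v0=-4 v1=2 v2=3

Answer: 1,2 0,1 1,2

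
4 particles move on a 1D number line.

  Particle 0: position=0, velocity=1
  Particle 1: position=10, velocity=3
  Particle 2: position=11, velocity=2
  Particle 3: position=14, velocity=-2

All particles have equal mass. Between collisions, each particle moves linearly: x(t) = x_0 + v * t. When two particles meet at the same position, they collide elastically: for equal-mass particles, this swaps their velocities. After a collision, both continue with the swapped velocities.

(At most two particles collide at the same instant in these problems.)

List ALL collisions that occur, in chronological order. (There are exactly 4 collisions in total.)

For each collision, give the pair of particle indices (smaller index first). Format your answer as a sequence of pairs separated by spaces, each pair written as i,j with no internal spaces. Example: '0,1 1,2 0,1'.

Collision at t=3/4: particles 2 and 3 swap velocities; positions: p0=3/4 p1=49/4 p2=25/2 p3=25/2; velocities now: v0=1 v1=3 v2=-2 v3=2
Collision at t=4/5: particles 1 and 2 swap velocities; positions: p0=4/5 p1=62/5 p2=62/5 p3=63/5; velocities now: v0=1 v1=-2 v2=3 v3=2
Collision at t=1: particles 2 and 3 swap velocities; positions: p0=1 p1=12 p2=13 p3=13; velocities now: v0=1 v1=-2 v2=2 v3=3
Collision at t=14/3: particles 0 and 1 swap velocities; positions: p0=14/3 p1=14/3 p2=61/3 p3=24; velocities now: v0=-2 v1=1 v2=2 v3=3

Answer: 2,3 1,2 2,3 0,1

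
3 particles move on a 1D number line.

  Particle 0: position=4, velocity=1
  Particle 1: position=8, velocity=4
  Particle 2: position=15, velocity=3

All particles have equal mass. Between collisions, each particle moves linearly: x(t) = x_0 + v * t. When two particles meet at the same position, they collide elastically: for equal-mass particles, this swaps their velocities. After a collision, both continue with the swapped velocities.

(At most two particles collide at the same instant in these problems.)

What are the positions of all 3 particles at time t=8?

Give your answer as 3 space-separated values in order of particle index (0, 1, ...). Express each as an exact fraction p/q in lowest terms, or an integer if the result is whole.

Collision at t=7: particles 1 and 2 swap velocities; positions: p0=11 p1=36 p2=36; velocities now: v0=1 v1=3 v2=4
Advance to t=8 (no further collisions before then); velocities: v0=1 v1=3 v2=4; positions = 12 39 40

Answer: 12 39 40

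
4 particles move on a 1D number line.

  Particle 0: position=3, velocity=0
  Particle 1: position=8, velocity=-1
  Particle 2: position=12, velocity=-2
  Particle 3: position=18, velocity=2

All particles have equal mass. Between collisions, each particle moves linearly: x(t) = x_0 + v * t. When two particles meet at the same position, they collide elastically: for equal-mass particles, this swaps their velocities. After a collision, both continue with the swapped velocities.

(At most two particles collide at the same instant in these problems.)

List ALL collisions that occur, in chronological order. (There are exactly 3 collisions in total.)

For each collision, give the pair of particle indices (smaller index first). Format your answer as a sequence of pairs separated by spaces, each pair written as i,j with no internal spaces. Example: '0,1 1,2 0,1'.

Collision at t=4: particles 1 and 2 swap velocities; positions: p0=3 p1=4 p2=4 p3=26; velocities now: v0=0 v1=-2 v2=-1 v3=2
Collision at t=9/2: particles 0 and 1 swap velocities; positions: p0=3 p1=3 p2=7/2 p3=27; velocities now: v0=-2 v1=0 v2=-1 v3=2
Collision at t=5: particles 1 and 2 swap velocities; positions: p0=2 p1=3 p2=3 p3=28; velocities now: v0=-2 v1=-1 v2=0 v3=2

Answer: 1,2 0,1 1,2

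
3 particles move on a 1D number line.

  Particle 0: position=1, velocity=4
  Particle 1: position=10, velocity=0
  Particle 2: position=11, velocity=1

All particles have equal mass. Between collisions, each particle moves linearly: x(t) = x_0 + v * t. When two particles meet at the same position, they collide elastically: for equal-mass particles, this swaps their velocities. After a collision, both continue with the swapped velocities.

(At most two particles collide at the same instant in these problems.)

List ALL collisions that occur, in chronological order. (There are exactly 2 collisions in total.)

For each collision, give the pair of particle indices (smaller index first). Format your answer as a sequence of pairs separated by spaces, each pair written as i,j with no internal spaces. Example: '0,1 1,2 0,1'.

Answer: 0,1 1,2

Derivation:
Collision at t=9/4: particles 0 and 1 swap velocities; positions: p0=10 p1=10 p2=53/4; velocities now: v0=0 v1=4 v2=1
Collision at t=10/3: particles 1 and 2 swap velocities; positions: p0=10 p1=43/3 p2=43/3; velocities now: v0=0 v1=1 v2=4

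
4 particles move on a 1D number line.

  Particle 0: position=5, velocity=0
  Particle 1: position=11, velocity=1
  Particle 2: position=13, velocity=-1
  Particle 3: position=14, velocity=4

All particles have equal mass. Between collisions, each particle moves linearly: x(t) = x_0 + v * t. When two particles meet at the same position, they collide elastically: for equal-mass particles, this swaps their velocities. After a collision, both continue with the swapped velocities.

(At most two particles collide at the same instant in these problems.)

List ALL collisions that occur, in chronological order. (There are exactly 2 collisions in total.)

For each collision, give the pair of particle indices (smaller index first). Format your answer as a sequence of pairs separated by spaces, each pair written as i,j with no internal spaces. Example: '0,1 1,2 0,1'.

Collision at t=1: particles 1 and 2 swap velocities; positions: p0=5 p1=12 p2=12 p3=18; velocities now: v0=0 v1=-1 v2=1 v3=4
Collision at t=8: particles 0 and 1 swap velocities; positions: p0=5 p1=5 p2=19 p3=46; velocities now: v0=-1 v1=0 v2=1 v3=4

Answer: 1,2 0,1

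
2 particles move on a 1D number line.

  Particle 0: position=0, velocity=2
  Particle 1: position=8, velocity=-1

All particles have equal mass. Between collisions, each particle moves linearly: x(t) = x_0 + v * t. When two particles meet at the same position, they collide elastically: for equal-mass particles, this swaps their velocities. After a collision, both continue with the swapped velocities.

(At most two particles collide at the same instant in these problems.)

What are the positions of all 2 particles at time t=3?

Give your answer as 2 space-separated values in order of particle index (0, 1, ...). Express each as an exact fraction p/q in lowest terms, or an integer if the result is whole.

Answer: 5 6

Derivation:
Collision at t=8/3: particles 0 and 1 swap velocities; positions: p0=16/3 p1=16/3; velocities now: v0=-1 v1=2
Advance to t=3 (no further collisions before then); velocities: v0=-1 v1=2; positions = 5 6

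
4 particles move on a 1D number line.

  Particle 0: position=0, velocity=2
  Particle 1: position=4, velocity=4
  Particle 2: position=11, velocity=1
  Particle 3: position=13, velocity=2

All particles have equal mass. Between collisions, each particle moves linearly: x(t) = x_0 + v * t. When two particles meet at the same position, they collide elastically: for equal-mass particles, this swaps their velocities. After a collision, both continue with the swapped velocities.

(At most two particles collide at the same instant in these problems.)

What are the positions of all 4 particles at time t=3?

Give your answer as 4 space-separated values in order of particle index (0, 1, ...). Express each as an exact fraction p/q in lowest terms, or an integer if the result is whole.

Answer: 6 14 16 19

Derivation:
Collision at t=7/3: particles 1 and 2 swap velocities; positions: p0=14/3 p1=40/3 p2=40/3 p3=53/3; velocities now: v0=2 v1=1 v2=4 v3=2
Advance to t=3 (no further collisions before then); velocities: v0=2 v1=1 v2=4 v3=2; positions = 6 14 16 19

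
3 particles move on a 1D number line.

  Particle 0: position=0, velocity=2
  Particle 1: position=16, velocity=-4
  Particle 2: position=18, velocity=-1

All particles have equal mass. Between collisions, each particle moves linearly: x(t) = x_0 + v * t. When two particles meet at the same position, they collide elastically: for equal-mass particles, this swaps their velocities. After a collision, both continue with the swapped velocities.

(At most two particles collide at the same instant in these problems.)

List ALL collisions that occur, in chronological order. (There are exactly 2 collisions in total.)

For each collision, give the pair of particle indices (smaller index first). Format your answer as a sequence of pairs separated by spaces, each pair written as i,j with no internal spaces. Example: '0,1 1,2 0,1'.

Answer: 0,1 1,2

Derivation:
Collision at t=8/3: particles 0 and 1 swap velocities; positions: p0=16/3 p1=16/3 p2=46/3; velocities now: v0=-4 v1=2 v2=-1
Collision at t=6: particles 1 and 2 swap velocities; positions: p0=-8 p1=12 p2=12; velocities now: v0=-4 v1=-1 v2=2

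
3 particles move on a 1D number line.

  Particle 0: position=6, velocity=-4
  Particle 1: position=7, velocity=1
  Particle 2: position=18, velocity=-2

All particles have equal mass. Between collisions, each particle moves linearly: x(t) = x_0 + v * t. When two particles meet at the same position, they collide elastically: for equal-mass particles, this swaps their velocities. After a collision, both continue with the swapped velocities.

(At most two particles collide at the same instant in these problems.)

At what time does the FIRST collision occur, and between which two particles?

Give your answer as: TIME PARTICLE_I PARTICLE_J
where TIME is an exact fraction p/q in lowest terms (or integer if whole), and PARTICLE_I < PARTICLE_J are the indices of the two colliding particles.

Pair (0,1): pos 6,7 vel -4,1 -> not approaching (rel speed -5 <= 0)
Pair (1,2): pos 7,18 vel 1,-2 -> gap=11, closing at 3/unit, collide at t=11/3
Earliest collision: t=11/3 between 1 and 2

Answer: 11/3 1 2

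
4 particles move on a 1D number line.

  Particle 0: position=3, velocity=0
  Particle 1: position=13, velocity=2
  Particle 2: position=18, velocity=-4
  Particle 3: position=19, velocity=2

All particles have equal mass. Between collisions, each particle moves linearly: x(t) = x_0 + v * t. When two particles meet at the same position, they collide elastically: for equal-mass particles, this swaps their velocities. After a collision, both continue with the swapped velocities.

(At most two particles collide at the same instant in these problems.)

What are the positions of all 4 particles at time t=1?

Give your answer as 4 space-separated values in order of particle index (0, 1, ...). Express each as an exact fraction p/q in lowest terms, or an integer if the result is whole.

Answer: 3 14 15 21

Derivation:
Collision at t=5/6: particles 1 and 2 swap velocities; positions: p0=3 p1=44/3 p2=44/3 p3=62/3; velocities now: v0=0 v1=-4 v2=2 v3=2
Advance to t=1 (no further collisions before then); velocities: v0=0 v1=-4 v2=2 v3=2; positions = 3 14 15 21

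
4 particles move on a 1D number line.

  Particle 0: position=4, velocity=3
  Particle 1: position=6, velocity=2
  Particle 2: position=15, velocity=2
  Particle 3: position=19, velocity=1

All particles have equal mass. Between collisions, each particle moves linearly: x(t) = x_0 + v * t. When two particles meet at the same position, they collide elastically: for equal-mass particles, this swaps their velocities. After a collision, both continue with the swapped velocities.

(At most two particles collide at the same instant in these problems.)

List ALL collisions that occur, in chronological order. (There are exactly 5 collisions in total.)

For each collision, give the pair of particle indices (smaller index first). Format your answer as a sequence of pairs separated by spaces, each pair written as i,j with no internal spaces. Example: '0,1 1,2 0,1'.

Collision at t=2: particles 0 and 1 swap velocities; positions: p0=10 p1=10 p2=19 p3=21; velocities now: v0=2 v1=3 v2=2 v3=1
Collision at t=4: particles 2 and 3 swap velocities; positions: p0=14 p1=16 p2=23 p3=23; velocities now: v0=2 v1=3 v2=1 v3=2
Collision at t=15/2: particles 1 and 2 swap velocities; positions: p0=21 p1=53/2 p2=53/2 p3=30; velocities now: v0=2 v1=1 v2=3 v3=2
Collision at t=11: particles 2 and 3 swap velocities; positions: p0=28 p1=30 p2=37 p3=37; velocities now: v0=2 v1=1 v2=2 v3=3
Collision at t=13: particles 0 and 1 swap velocities; positions: p0=32 p1=32 p2=41 p3=43; velocities now: v0=1 v1=2 v2=2 v3=3

Answer: 0,1 2,3 1,2 2,3 0,1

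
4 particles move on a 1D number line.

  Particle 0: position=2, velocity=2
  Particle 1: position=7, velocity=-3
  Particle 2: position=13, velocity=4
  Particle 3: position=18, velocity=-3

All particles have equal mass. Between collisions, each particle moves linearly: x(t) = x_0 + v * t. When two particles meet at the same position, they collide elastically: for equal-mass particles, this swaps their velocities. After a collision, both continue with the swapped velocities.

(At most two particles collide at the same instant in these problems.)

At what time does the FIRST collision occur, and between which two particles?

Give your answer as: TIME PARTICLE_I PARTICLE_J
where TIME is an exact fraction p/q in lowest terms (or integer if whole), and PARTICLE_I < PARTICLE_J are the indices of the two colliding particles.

Answer: 5/7 2 3

Derivation:
Pair (0,1): pos 2,7 vel 2,-3 -> gap=5, closing at 5/unit, collide at t=1
Pair (1,2): pos 7,13 vel -3,4 -> not approaching (rel speed -7 <= 0)
Pair (2,3): pos 13,18 vel 4,-3 -> gap=5, closing at 7/unit, collide at t=5/7
Earliest collision: t=5/7 between 2 and 3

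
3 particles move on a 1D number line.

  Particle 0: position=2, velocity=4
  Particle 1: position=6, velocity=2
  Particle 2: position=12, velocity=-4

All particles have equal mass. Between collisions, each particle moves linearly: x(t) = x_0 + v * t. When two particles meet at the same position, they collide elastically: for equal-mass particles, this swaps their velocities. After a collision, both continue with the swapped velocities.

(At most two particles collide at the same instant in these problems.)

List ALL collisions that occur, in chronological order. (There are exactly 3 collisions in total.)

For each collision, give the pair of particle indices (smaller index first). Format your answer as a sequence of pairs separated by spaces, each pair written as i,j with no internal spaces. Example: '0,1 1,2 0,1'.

Collision at t=1: particles 1 and 2 swap velocities; positions: p0=6 p1=8 p2=8; velocities now: v0=4 v1=-4 v2=2
Collision at t=5/4: particles 0 and 1 swap velocities; positions: p0=7 p1=7 p2=17/2; velocities now: v0=-4 v1=4 v2=2
Collision at t=2: particles 1 and 2 swap velocities; positions: p0=4 p1=10 p2=10; velocities now: v0=-4 v1=2 v2=4

Answer: 1,2 0,1 1,2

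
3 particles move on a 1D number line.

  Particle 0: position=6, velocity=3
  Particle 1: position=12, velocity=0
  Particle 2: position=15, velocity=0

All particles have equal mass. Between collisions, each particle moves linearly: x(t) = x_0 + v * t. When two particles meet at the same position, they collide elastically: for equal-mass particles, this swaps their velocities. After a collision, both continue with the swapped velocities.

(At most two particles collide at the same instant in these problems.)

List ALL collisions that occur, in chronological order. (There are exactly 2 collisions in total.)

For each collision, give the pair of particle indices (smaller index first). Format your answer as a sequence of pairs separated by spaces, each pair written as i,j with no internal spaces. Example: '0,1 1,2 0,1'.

Answer: 0,1 1,2

Derivation:
Collision at t=2: particles 0 and 1 swap velocities; positions: p0=12 p1=12 p2=15; velocities now: v0=0 v1=3 v2=0
Collision at t=3: particles 1 and 2 swap velocities; positions: p0=12 p1=15 p2=15; velocities now: v0=0 v1=0 v2=3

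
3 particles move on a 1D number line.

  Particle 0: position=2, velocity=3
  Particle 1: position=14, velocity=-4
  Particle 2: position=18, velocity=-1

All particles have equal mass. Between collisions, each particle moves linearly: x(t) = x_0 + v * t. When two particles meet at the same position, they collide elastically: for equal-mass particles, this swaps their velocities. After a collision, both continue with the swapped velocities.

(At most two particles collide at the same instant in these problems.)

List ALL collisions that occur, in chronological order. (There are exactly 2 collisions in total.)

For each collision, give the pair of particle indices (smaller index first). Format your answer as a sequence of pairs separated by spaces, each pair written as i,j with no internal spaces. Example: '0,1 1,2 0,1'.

Collision at t=12/7: particles 0 and 1 swap velocities; positions: p0=50/7 p1=50/7 p2=114/7; velocities now: v0=-4 v1=3 v2=-1
Collision at t=4: particles 1 and 2 swap velocities; positions: p0=-2 p1=14 p2=14; velocities now: v0=-4 v1=-1 v2=3

Answer: 0,1 1,2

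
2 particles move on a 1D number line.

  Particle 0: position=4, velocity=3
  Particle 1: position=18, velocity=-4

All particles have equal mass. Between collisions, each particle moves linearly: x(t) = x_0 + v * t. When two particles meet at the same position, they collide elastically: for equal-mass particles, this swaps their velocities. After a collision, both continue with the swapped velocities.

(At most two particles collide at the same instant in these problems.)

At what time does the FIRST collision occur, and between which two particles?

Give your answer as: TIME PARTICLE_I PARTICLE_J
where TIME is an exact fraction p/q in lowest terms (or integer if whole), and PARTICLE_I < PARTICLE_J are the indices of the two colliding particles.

Answer: 2 0 1

Derivation:
Pair (0,1): pos 4,18 vel 3,-4 -> gap=14, closing at 7/unit, collide at t=2
Earliest collision: t=2 between 0 and 1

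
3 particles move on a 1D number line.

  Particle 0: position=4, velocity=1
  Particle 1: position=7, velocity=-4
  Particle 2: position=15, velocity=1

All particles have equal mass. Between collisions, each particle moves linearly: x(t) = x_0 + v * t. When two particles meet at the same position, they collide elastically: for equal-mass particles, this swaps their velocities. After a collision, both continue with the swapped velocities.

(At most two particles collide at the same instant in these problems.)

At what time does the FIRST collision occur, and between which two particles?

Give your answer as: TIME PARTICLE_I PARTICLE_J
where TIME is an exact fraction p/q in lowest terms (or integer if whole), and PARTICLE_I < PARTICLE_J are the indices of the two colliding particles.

Pair (0,1): pos 4,7 vel 1,-4 -> gap=3, closing at 5/unit, collide at t=3/5
Pair (1,2): pos 7,15 vel -4,1 -> not approaching (rel speed -5 <= 0)
Earliest collision: t=3/5 between 0 and 1

Answer: 3/5 0 1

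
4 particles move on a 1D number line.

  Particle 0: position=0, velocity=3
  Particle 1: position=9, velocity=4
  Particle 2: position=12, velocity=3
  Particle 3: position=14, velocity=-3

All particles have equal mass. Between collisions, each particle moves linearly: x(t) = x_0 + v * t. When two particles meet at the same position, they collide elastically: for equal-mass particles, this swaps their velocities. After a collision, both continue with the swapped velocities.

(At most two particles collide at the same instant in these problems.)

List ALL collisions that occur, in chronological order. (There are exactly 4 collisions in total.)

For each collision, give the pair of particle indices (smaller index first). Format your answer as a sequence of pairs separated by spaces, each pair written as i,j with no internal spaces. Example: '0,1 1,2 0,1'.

Collision at t=1/3: particles 2 and 3 swap velocities; positions: p0=1 p1=31/3 p2=13 p3=13; velocities now: v0=3 v1=4 v2=-3 v3=3
Collision at t=5/7: particles 1 and 2 swap velocities; positions: p0=15/7 p1=83/7 p2=83/7 p3=99/7; velocities now: v0=3 v1=-3 v2=4 v3=3
Collision at t=7/3: particles 0 and 1 swap velocities; positions: p0=7 p1=7 p2=55/3 p3=19; velocities now: v0=-3 v1=3 v2=4 v3=3
Collision at t=3: particles 2 and 3 swap velocities; positions: p0=5 p1=9 p2=21 p3=21; velocities now: v0=-3 v1=3 v2=3 v3=4

Answer: 2,3 1,2 0,1 2,3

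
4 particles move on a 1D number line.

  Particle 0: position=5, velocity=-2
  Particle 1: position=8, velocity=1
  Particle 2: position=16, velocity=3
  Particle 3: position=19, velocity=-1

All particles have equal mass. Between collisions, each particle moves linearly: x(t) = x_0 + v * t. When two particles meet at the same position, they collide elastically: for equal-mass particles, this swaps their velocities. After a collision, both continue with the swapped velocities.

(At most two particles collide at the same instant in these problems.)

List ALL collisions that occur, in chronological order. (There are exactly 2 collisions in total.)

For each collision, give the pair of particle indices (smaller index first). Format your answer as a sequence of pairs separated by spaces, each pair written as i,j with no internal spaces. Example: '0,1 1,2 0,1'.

Answer: 2,3 1,2

Derivation:
Collision at t=3/4: particles 2 and 3 swap velocities; positions: p0=7/2 p1=35/4 p2=73/4 p3=73/4; velocities now: v0=-2 v1=1 v2=-1 v3=3
Collision at t=11/2: particles 1 and 2 swap velocities; positions: p0=-6 p1=27/2 p2=27/2 p3=65/2; velocities now: v0=-2 v1=-1 v2=1 v3=3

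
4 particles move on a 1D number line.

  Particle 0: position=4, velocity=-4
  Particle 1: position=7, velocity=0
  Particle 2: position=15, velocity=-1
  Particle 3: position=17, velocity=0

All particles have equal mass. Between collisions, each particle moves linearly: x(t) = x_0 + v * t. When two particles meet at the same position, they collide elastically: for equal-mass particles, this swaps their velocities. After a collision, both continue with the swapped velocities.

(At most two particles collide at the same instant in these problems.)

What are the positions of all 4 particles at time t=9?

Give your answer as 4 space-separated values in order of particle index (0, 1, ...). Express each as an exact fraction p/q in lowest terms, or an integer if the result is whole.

Answer: -32 6 7 17

Derivation:
Collision at t=8: particles 1 and 2 swap velocities; positions: p0=-28 p1=7 p2=7 p3=17; velocities now: v0=-4 v1=-1 v2=0 v3=0
Advance to t=9 (no further collisions before then); velocities: v0=-4 v1=-1 v2=0 v3=0; positions = -32 6 7 17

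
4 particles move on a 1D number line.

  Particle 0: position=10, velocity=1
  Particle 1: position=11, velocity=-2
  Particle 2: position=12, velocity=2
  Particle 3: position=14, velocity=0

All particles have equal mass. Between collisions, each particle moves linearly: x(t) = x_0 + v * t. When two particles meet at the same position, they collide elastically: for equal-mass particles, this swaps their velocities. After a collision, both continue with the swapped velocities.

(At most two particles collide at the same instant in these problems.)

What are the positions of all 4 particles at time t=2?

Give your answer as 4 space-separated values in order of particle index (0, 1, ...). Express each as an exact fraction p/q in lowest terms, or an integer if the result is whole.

Collision at t=1/3: particles 0 and 1 swap velocities; positions: p0=31/3 p1=31/3 p2=38/3 p3=14; velocities now: v0=-2 v1=1 v2=2 v3=0
Collision at t=1: particles 2 and 3 swap velocities; positions: p0=9 p1=11 p2=14 p3=14; velocities now: v0=-2 v1=1 v2=0 v3=2
Advance to t=2 (no further collisions before then); velocities: v0=-2 v1=1 v2=0 v3=2; positions = 7 12 14 16

Answer: 7 12 14 16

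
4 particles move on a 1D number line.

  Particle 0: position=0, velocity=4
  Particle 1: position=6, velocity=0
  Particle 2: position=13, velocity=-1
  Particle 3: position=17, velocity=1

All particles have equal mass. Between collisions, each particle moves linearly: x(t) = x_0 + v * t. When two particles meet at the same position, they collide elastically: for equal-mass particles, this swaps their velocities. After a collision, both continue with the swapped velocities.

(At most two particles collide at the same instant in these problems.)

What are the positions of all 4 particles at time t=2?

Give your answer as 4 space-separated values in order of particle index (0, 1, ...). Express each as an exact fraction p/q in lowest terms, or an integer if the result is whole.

Answer: 6 8 11 19

Derivation:
Collision at t=3/2: particles 0 and 1 swap velocities; positions: p0=6 p1=6 p2=23/2 p3=37/2; velocities now: v0=0 v1=4 v2=-1 v3=1
Advance to t=2 (no further collisions before then); velocities: v0=0 v1=4 v2=-1 v3=1; positions = 6 8 11 19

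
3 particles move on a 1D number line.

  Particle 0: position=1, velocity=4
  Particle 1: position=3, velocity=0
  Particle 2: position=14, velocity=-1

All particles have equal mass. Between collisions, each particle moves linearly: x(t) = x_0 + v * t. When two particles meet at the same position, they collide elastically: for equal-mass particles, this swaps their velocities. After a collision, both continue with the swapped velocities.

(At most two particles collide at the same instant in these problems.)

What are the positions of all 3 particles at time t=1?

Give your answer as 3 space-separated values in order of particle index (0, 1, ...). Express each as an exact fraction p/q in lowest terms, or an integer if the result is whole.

Collision at t=1/2: particles 0 and 1 swap velocities; positions: p0=3 p1=3 p2=27/2; velocities now: v0=0 v1=4 v2=-1
Advance to t=1 (no further collisions before then); velocities: v0=0 v1=4 v2=-1; positions = 3 5 13

Answer: 3 5 13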